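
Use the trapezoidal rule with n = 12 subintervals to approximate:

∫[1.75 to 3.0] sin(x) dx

f(x) = sin(x)
a = 1.75, b = 3.0, n = 12
h = (b - a)/n = 0.104167

Trapezoidal rule: (h/2)[f(x₀) + 2f(x₁) + 2f(x₂) + ... + f(xₙ)]

x_0 = 1.7500, f(x_0) = 0.983986, coefficient = 1
x_1 = 1.8542, f(x_1) = 0.960119, coefficient = 2
x_2 = 1.9583, f(x_2) = 0.925843, coefficient = 2
x_3 = 2.0625, f(x_3) = 0.881530, coefficient = 2
x_4 = 2.1667, f(x_4) = 0.827660, coefficient = 2
x_5 = 2.2708, f(x_5) = 0.764818, coefficient = 2
x_6 = 2.3750, f(x_6) = 0.693685, coefficient = 2
x_7 = 2.4792, f(x_7) = 0.615032, coefficient = 2
x_8 = 2.5833, f(x_8) = 0.529711, coefficient = 2
x_9 = 2.6875, f(x_9) = 0.438647, coefficient = 2
x_10 = 2.7917, f(x_10) = 0.342828, coefficient = 2
x_11 = 2.8958, f(x_11) = 0.243293, coefficient = 2
x_12 = 3.0000, f(x_12) = 0.141120, coefficient = 1

I ≈ (0.104167/2) × 15.571436 = 0.811012
Exact value: 0.811746
Error: 0.000734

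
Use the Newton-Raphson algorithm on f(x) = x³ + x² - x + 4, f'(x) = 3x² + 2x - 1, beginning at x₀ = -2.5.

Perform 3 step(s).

f(x) = x³ + x² - x + 4
f'(x) = 3x² + 2x - 1
x₀ = -2.5

Newton-Raphson formula: x_{n+1} = x_n - f(x_n)/f'(x_n)

Iteration 1:
  f(-2.500000) = -2.875000
  f'(-2.500000) = 12.750000
  x_1 = -2.500000 - (-2.875000)/12.750000 = -2.274510
Iteration 2:
  f(-2.274510) = -0.319033
  f'(-2.274510) = 9.971165
  x_2 = -2.274510 - (-0.319033)/9.971165 = -2.242514
Iteration 3:
  f(-2.242514) = -0.005929
  f'(-2.242514) = 9.601582
  x_3 = -2.242514 - (-0.005929)/9.601582 = -2.241897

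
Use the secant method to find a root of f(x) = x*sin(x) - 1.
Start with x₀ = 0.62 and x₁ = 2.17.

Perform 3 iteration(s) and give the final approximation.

f(x) = x*sin(x) - 1
x₀ = 0.62, x₁ = 2.17

Secant formula: x_{n+1} = x_n - f(x_n)(x_n - x_{n-1})/(f(x_n) - f(x_{n-1}))

Iteration 1:
  f(0.620000) = -0.639758
  f(2.170000) = 0.791953
  x_2 = 2.170000 - 0.791953×(2.170000 - 0.620000)/(0.791953 - (-0.639758))
       = 1.312615
Iteration 2:
  f(2.170000) = 0.791953
  f(1.312615) = 0.269110
  x_3 = 1.312615 - 0.269110×(1.312615 - 2.170000)/(0.269110 - 0.791953)
       = 0.871316
Iteration 3:
  f(1.312615) = 0.269110
  f(0.871316) = -0.333290
  x_4 = 0.871316 - (-0.333290)×(0.871316 - 1.312615)/(-0.333290 - 0.269110)
       = 1.115473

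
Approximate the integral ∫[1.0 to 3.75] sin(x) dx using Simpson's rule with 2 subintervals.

f(x) = sin(x)
a = 1.0, b = 3.75, n = 2
h = (b - a)/n = 1.375000

Simpson's rule: (h/3)[f(x₀) + 4f(x₁) + 2f(x₂) + ... + f(xₙ)]

x_0 = 1.0000, f(x_0) = 0.841471, coefficient = 1
x_1 = 2.3750, f(x_1) = 0.693685, coefficient = 4
x_2 = 3.7500, f(x_2) = -0.571561, coefficient = 1

I ≈ (1.375000/3) × 3.044650 = 1.395464
Exact value: 1.360862
Error: 0.034603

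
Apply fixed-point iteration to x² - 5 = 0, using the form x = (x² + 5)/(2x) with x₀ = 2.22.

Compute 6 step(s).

Equation: x² - 5 = 0
Fixed-point form: x = (x² + 5)/(2x)
x₀ = 2.22

x_1 = g(2.220000) = 2.236126
x_2 = g(2.236126) = 2.236068
x_3 = g(2.236068) = 2.236068
x_4 = g(2.236068) = 2.236068
x_5 = g(2.236068) = 2.236068
x_6 = g(2.236068) = 2.236068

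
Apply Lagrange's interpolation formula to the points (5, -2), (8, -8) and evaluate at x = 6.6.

Lagrange interpolation formula:
P(x) = Σ yᵢ × Lᵢ(x)
where Lᵢ(x) = Π_{j≠i} (x - xⱼ)/(xᵢ - xⱼ)

L_0(6.6) = (6.6 - 8)/(5 - 8) = 0.466667
L_1(6.6) = (6.6 - 5)/(8 - 5) = 0.533333

P(6.6) = (-2)×L_0(6.6) + (-8)×L_1(6.6)
P(6.6) = -5.200000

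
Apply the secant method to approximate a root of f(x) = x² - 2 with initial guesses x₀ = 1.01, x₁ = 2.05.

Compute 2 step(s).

f(x) = x² - 2
x₀ = 1.01, x₁ = 2.05

Secant formula: x_{n+1} = x_n - f(x_n)(x_n - x_{n-1})/(f(x_n) - f(x_{n-1}))

Iteration 1:
  f(1.010000) = -0.979900
  f(2.050000) = 2.202500
  x_2 = 2.050000 - 2.202500×(2.050000 - 1.010000)/(2.202500 - (-0.979900))
       = 1.330229
Iteration 2:
  f(2.050000) = 2.202500
  f(1.330229) = -0.230491
  x_3 = 1.330229 - (-0.230491)×(1.330229 - 2.050000)/(-0.230491 - 2.202500)
       = 1.398417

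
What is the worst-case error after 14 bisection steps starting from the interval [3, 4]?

Bisection error bound: |error| ≤ (b-a)/2^n
|error| ≤ (4 - 3)/2^14 = 1/2^14
|error| ≤ 0.0000610352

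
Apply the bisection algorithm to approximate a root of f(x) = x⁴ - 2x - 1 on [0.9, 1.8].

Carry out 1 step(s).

f(x) = x⁴ - 2x - 1
Initial interval: [0.9, 1.8]

Iteration 1:
  c_1 = (0.900000 + 1.800000)/2 = 1.350000
  f(c_1) = f(1.350000) = -0.378494
  f(a) × f(c) ≥ 0, new interval: [1.350000, 1.800000]

After 1 iteration(s), the approximation is c_1 = 1.350000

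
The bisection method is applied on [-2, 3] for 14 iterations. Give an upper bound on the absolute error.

Bisection error bound: |error| ≤ (b-a)/2^n
|error| ≤ (3 - (-2))/2^14 = 5/2^14
|error| ≤ 0.0003051758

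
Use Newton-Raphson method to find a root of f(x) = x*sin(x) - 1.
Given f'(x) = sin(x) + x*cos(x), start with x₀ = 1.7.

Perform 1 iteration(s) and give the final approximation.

f(x) = x*sin(x) - 1
f'(x) = sin(x) + x*cos(x)
x₀ = 1.7

Newton-Raphson formula: x_{n+1} = x_n - f(x_n)/f'(x_n)

Iteration 1:
  f(1.700000) = 0.685830
  f'(1.700000) = 0.772629
  x_1 = 1.700000 - 0.685830/0.772629 = 0.812342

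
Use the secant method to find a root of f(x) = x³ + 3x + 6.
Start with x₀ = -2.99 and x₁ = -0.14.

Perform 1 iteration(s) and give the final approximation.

f(x) = x³ + 3x + 6
x₀ = -2.99, x₁ = -0.14

Secant formula: x_{n+1} = x_n - f(x_n)(x_n - x_{n-1})/(f(x_n) - f(x_{n-1}))

Iteration 1:
  f(-2.990000) = -29.700899
  f(-0.140000) = 5.577256
  x_2 = -0.140000 - 5.577256×(-0.140000 - (-2.990000))/(5.577256 - (-29.700899))
       = -0.590567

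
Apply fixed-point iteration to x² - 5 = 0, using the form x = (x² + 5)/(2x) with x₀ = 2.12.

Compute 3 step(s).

Equation: x² - 5 = 0
Fixed-point form: x = (x² + 5)/(2x)
x₀ = 2.12

x_1 = g(2.120000) = 2.239245
x_2 = g(2.239245) = 2.236070
x_3 = g(2.236070) = 2.236068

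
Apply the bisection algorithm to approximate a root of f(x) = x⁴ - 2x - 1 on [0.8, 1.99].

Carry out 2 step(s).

f(x) = x⁴ - 2x - 1
Initial interval: [0.8, 1.99]

Iteration 1:
  c_1 = (0.800000 + 1.990000)/2 = 1.395000
  f(c_1) = f(1.395000) = -0.002987
  f(a) × f(c) ≥ 0, new interval: [1.395000, 1.990000]
Iteration 2:
  c_2 = (1.395000 + 1.990000)/2 = 1.692500
  f(c_2) = f(1.692500) = 3.820683
  f(a) × f(c) < 0, new interval: [1.395000, 1.692500]

After 2 iteration(s), the approximation is c_2 = 1.692500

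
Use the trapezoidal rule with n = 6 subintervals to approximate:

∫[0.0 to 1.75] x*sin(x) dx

f(x) = x*sin(x)
a = 0.0, b = 1.75, n = 6
h = (b - a)/n = 0.291667

Trapezoidal rule: (h/2)[f(x₀) + 2f(x₁) + 2f(x₂) + ... + f(xₙ)]

x_0 = 0.0000, f(x_0) = 0.000000, coefficient = 1
x_1 = 0.2917, f(x_1) = 0.083868, coefficient = 2
x_2 = 0.5833, f(x_2) = 0.321305, coefficient = 2
x_3 = 0.8750, f(x_3) = 0.671601, coefficient = 2
x_4 = 1.1667, f(x_4) = 1.072686, coefficient = 2
x_5 = 1.4583, f(x_5) = 1.449121, coefficient = 2
x_6 = 1.7500, f(x_6) = 1.721975, coefficient = 1

I ≈ (0.291667/2) × 8.919137 = 1.300707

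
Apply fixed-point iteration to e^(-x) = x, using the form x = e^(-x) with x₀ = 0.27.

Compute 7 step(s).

Equation: e^(-x) = x
Fixed-point form: x = e^(-x)
x₀ = 0.27

x_1 = g(0.270000) = 0.763379
x_2 = g(0.763379) = 0.466089
x_3 = g(0.466089) = 0.627452
x_4 = g(0.627452) = 0.533951
x_5 = g(0.533951) = 0.586284
x_6 = g(0.586284) = 0.556391
x_7 = g(0.556391) = 0.573274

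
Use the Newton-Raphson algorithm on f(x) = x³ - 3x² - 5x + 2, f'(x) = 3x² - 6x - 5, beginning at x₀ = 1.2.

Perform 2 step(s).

f(x) = x³ - 3x² - 5x + 2
f'(x) = 3x² - 6x - 5
x₀ = 1.2

Newton-Raphson formula: x_{n+1} = x_n - f(x_n)/f'(x_n)

Iteration 1:
  f(1.200000) = -6.592000
  f'(1.200000) = -7.880000
  x_1 = 1.200000 - (-6.592000)/(-7.880000) = 0.363452
Iteration 2:
  f(0.363452) = -0.165540
  f'(0.363452) = -6.784419
  x_2 = 0.363452 - (-0.165540)/(-6.784419) = 0.339052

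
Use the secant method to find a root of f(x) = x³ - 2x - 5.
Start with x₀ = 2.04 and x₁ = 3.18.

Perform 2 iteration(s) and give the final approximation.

f(x) = x³ - 2x - 5
x₀ = 2.04, x₁ = 3.18

Secant formula: x_{n+1} = x_n - f(x_n)(x_n - x_{n-1})/(f(x_n) - f(x_{n-1}))

Iteration 1:
  f(2.040000) = -0.590336
  f(3.180000) = 20.797432
  x_2 = 3.180000 - 20.797432×(3.180000 - 2.040000)/(20.797432 - (-0.590336))
       = 2.071466
Iteration 2:
  f(3.180000) = 20.797432
  f(2.071466) = -0.254333
  x_3 = 2.071466 - (-0.254333)×(2.071466 - 3.180000)/(-0.254333 - 20.797432)
       = 2.084858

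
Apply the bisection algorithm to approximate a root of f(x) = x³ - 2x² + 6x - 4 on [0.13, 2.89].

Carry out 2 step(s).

f(x) = x³ - 2x² + 6x - 4
Initial interval: [0.13, 2.89]

Iteration 1:
  c_1 = (0.130000 + 2.890000)/2 = 1.510000
  f(c_1) = f(1.510000) = 3.942751
  f(a) × f(c) < 0, new interval: [0.130000, 1.510000]
Iteration 2:
  c_2 = (0.130000 + 1.510000)/2 = 0.820000
  f(c_2) = f(0.820000) = 0.126568
  f(a) × f(c) < 0, new interval: [0.130000, 0.820000]

After 2 iteration(s), the approximation is c_2 = 0.820000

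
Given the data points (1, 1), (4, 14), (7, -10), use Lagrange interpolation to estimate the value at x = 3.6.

Lagrange interpolation formula:
P(x) = Σ yᵢ × Lᵢ(x)
where Lᵢ(x) = Π_{j≠i} (x - xⱼ)/(xᵢ - xⱼ)

L_0(3.6) = (3.6 - 4)/(1 - 4) × (3.6 - 7)/(1 - 7) = 0.075556
L_1(3.6) = (3.6 - 1)/(4 - 1) × (3.6 - 7)/(4 - 7) = 0.982222
L_2(3.6) = (3.6 - 1)/(7 - 1) × (3.6 - 4)/(7 - 4) = -0.057778

P(3.6) = 1×L_0(3.6) + 14×L_1(3.6) + (-10)×L_2(3.6)
P(3.6) = 14.404444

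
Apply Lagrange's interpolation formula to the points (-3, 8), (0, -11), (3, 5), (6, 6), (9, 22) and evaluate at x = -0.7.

Lagrange interpolation formula:
P(x) = Σ yᵢ × Lᵢ(x)
where Lᵢ(x) = Π_{j≠i} (x - xⱼ)/(xᵢ - xⱼ)

L_0(-0.7) = (-0.7 - 0)/(-3 - 0) × (-0.7 - 3)/(-3 - 3) × (-0.7 - 6)/(-3 - 6) × (-0.7 - 9)/(-3 - 9) = 0.086586
L_1(-0.7) = (-0.7 - (-3))/(0 - (-3)) × (-0.7 - 3)/(0 - 3) × (-0.7 - 6)/(0 - 6) × (-0.7 - 9)/(0 - 9) = 1.137994
L_2(-0.7) = (-0.7 - (-3))/(3 - (-3)) × (-0.7 - 0)/(3 - 0) × (-0.7 - 6)/(3 - 6) × (-0.7 - 9)/(3 - 9) = -0.322944
L_3(-0.7) = (-0.7 - (-3))/(6 - (-3)) × (-0.7 - 0)/(6 - 0) × (-0.7 - 3)/(6 - 3) × (-0.7 - 9)/(6 - 9) = 0.118895
L_4(-0.7) = (-0.7 - (-3))/(9 - (-3)) × (-0.7 - 0)/(9 - 0) × (-0.7 - 3)/(9 - 3) × (-0.7 - 6)/(9 - 6) = -0.020531

P(-0.7) = 8×L_0(-0.7) + (-11)×L_1(-0.7) + 5×L_2(-0.7) + 6×L_3(-0.7) + 22×L_4(-0.7)
P(-0.7) = -13.178267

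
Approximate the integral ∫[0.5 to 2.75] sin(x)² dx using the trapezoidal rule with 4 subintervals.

f(x) = sin(x)²
a = 0.5, b = 2.75, n = 4
h = (b - a)/n = 0.562500

Trapezoidal rule: (h/2)[f(x₀) + 2f(x₁) + 2f(x₂) + ... + f(xₙ)]

x_0 = 0.5000, f(x_0) = 0.229849, coefficient = 1
x_1 = 1.0625, f(x_1) = 0.763133, coefficient = 2
x_2 = 1.6250, f(x_2) = 0.997065, coefficient = 2
x_3 = 2.1875, f(x_3) = 0.665512, coefficient = 2
x_4 = 2.7500, f(x_4) = 0.145665, coefficient = 1

I ≈ (0.562500/2) × 5.226934 = 1.470075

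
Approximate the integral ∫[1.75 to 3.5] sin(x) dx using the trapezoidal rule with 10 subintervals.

f(x) = sin(x)
a = 1.75, b = 3.5, n = 10
h = (b - a)/n = 0.175000

Trapezoidal rule: (h/2)[f(x₀) + 2f(x₁) + 2f(x₂) + ... + f(xₙ)]

x_0 = 1.7500, f(x_0) = 0.983986, coefficient = 1
x_1 = 1.9250, f(x_1) = 0.937923, coefficient = 2
x_2 = 2.1000, f(x_2) = 0.863209, coefficient = 2
x_3 = 2.2750, f(x_3) = 0.762127, coefficient = 2
x_4 = 2.4500, f(x_4) = 0.637765, coefficient = 2
x_5 = 2.6250, f(x_5) = 0.493920, coefficient = 2
x_6 = 2.8000, f(x_6) = 0.334988, coefficient = 2
x_7 = 2.9750, f(x_7) = 0.165823, coefficient = 2
x_8 = 3.1500, f(x_8) = -0.008407, coefficient = 2
x_9 = 3.3250, f(x_9) = -0.182381, coefficient = 2
x_10 = 3.5000, f(x_10) = -0.350783, coefficient = 1

I ≈ (0.175000/2) × 8.643139 = 0.756275
Exact value: 0.758211
Error: 0.001936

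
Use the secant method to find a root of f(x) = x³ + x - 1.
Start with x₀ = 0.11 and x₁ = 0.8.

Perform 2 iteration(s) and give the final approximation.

f(x) = x³ + x - 1
x₀ = 0.11, x₁ = 0.8

Secant formula: x_{n+1} = x_n - f(x_n)(x_n - x_{n-1})/(f(x_n) - f(x_{n-1}))

Iteration 1:
  f(0.110000) = -0.888669
  f(0.800000) = 0.312000
  x_2 = 0.800000 - 0.312000×(0.800000 - 0.110000)/(0.312000 - (-0.888669))
       = 0.620700
Iteration 2:
  f(0.800000) = 0.312000
  f(0.620700) = -0.140164
  x_3 = 0.620700 - (-0.140164)×(0.620700 - 0.800000)/(-0.140164 - 0.312000)
       = 0.676280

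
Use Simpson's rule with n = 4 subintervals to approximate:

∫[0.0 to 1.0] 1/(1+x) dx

f(x) = 1/(1+x)
a = 0.0, b = 1.0, n = 4
h = (b - a)/n = 0.250000

Simpson's rule: (h/3)[f(x₀) + 4f(x₁) + 2f(x₂) + ... + f(xₙ)]

x_0 = 0.0000, f(x_0) = 1.000000, coefficient = 1
x_1 = 0.2500, f(x_1) = 0.800000, coefficient = 4
x_2 = 0.5000, f(x_2) = 0.666667, coefficient = 2
x_3 = 0.7500, f(x_3) = 0.571429, coefficient = 4
x_4 = 1.0000, f(x_4) = 0.500000, coefficient = 1

I ≈ (0.250000/3) × 8.319048 = 0.693254
Exact value: 0.693147
Error: 0.000107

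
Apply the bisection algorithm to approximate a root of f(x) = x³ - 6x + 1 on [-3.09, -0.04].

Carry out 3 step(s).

f(x) = x³ - 6x + 1
Initial interval: [-3.09, -0.04]

Iteration 1:
  c_1 = (-3.090000 + (-0.040000))/2 = -1.565000
  f(c_1) = f(-1.565000) = 6.556963
  f(a) × f(c) < 0, new interval: [-3.090000, -1.565000]
Iteration 2:
  c_2 = (-3.090000 + (-1.565000))/2 = -2.327500
  f(c_2) = f(-2.327500) = 2.356336
  f(a) × f(c) < 0, new interval: [-3.090000, -2.327500]
Iteration 3:
  c_3 = (-3.090000 + (-2.327500))/2 = -2.708750
  f(c_3) = f(-2.708750) = -2.622483
  f(a) × f(c) ≥ 0, new interval: [-2.708750, -2.327500]

After 3 iteration(s), the approximation is c_3 = -2.708750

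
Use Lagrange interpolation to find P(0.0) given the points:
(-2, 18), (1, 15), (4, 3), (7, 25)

Lagrange interpolation formula:
P(x) = Σ yᵢ × Lᵢ(x)
where Lᵢ(x) = Π_{j≠i} (x - xⱼ)/(xᵢ - xⱼ)

L_0(0.0) = (0.0 - 1)/(-2 - 1) × (0.0 - 4)/(-2 - 4) × (0.0 - 7)/(-2 - 7) = 0.172840
L_1(0.0) = (0.0 - (-2))/(1 - (-2)) × (0.0 - 4)/(1 - 4) × (0.0 - 7)/(1 - 7) = 1.037037
L_2(0.0) = (0.0 - (-2))/(4 - (-2)) × (0.0 - 1)/(4 - 1) × (0.0 - 7)/(4 - 7) = -0.259259
L_3(0.0) = (0.0 - (-2))/(7 - (-2)) × (0.0 - 1)/(7 - 1) × (0.0 - 4)/(7 - 4) = 0.049383

P(0.0) = 18×L_0(0.0) + 15×L_1(0.0) + 3×L_2(0.0) + 25×L_3(0.0)
P(0.0) = 19.123457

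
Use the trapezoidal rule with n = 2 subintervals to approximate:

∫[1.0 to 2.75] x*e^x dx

f(x) = x*e^x
a = 1.0, b = 2.75, n = 2
h = (b - a)/n = 0.875000

Trapezoidal rule: (h/2)[f(x₀) + 2f(x₁) + 2f(x₂) + ... + f(xₙ)]

x_0 = 1.0000, f(x_0) = 2.718282, coefficient = 1
x_1 = 1.8750, f(x_1) = 12.226536, coefficient = 2
x_2 = 2.7500, f(x_2) = 43.017238, coefficient = 1

I ≈ (0.875000/2) × 70.188591 = 30.707509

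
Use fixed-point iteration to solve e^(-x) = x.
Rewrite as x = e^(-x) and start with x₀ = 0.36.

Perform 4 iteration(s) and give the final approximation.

Equation: e^(-x) = x
Fixed-point form: x = e^(-x)
x₀ = 0.36

x_1 = g(0.360000) = 0.697676
x_2 = g(0.697676) = 0.497741
x_3 = g(0.497741) = 0.607903
x_4 = g(0.607903) = 0.544492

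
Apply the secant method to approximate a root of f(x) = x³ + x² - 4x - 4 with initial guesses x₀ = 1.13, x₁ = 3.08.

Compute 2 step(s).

f(x) = x³ + x² - 4x - 4
x₀ = 1.13, x₁ = 3.08

Secant formula: x_{n+1} = x_n - f(x_n)(x_n - x_{n-1})/(f(x_n) - f(x_{n-1}))

Iteration 1:
  f(1.130000) = -5.800203
  f(3.080000) = 22.384512
  x_2 = 3.080000 - 22.384512×(3.080000 - 1.130000)/(22.384512 - (-5.800203))
       = 1.531295
Iteration 2:
  f(3.080000) = 22.384512
  f(1.531295) = -4.189634
  x_3 = 1.531295 - (-4.189634)×(1.531295 - 3.080000)/(-4.189634 - 22.384512)
       = 1.775461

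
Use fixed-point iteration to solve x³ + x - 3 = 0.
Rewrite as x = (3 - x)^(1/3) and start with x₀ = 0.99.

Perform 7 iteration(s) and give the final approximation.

Equation: x³ + x - 3 = 0
Fixed-point form: x = (3 - x)^(1/3)
x₀ = 0.99

x_1 = g(0.990000) = 1.262017
x_2 = g(1.262017) = 1.202306
x_3 = g(1.202306) = 1.215921
x_4 = g(1.215921) = 1.212843
x_5 = g(1.212843) = 1.213540
x_6 = g(1.213540) = 1.213383
x_7 = g(1.213383) = 1.213418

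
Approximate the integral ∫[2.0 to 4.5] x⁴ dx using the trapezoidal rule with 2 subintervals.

f(x) = x⁴
a = 2.0, b = 4.5, n = 2
h = (b - a)/n = 1.250000

Trapezoidal rule: (h/2)[f(x₀) + 2f(x₁) + 2f(x₂) + ... + f(xₙ)]

x_0 = 2.0000, f(x_0) = 16.000000, coefficient = 1
x_1 = 3.2500, f(x_1) = 111.566406, coefficient = 2
x_2 = 4.5000, f(x_2) = 410.062500, coefficient = 1

I ≈ (1.250000/2) × 649.195312 = 405.747070
Exact value: 362.656250
Error: 43.090820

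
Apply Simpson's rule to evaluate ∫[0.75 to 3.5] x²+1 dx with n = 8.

f(x) = x²+1
a = 0.75, b = 3.5, n = 8
h = (b - a)/n = 0.343750

Simpson's rule: (h/3)[f(x₀) + 4f(x₁) + 2f(x₂) + ... + f(xₙ)]

x_0 = 0.7500, f(x_0) = 1.562500, coefficient = 1
x_1 = 1.0938, f(x_1) = 2.196289, coefficient = 4
x_2 = 1.4375, f(x_2) = 3.066406, coefficient = 2
x_3 = 1.7812, f(x_3) = 4.172852, coefficient = 4
x_4 = 2.1250, f(x_4) = 5.515625, coefficient = 2
x_5 = 2.4688, f(x_5) = 7.094727, coefficient = 4
x_6 = 2.8125, f(x_6) = 8.910156, coefficient = 2
x_7 = 3.1562, f(x_7) = 10.961914, coefficient = 4
x_8 = 3.5000, f(x_8) = 13.250000, coefficient = 1

I ≈ (0.343750/3) × 147.500000 = 16.901042
Exact value: 16.901042
Error: 0.000000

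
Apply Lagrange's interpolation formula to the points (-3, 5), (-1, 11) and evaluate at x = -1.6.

Lagrange interpolation formula:
P(x) = Σ yᵢ × Lᵢ(x)
where Lᵢ(x) = Π_{j≠i} (x - xⱼ)/(xᵢ - xⱼ)

L_0(-1.6) = (-1.6 - (-1))/(-3 - (-1)) = 0.300000
L_1(-1.6) = (-1.6 - (-3))/(-1 - (-3)) = 0.700000

P(-1.6) = 5×L_0(-1.6) + 11×L_1(-1.6)
P(-1.6) = 9.200000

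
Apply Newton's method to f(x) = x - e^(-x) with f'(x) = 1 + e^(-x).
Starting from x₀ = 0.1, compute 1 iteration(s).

f(x) = x - e^(-x)
f'(x) = 1 + e^(-x)
x₀ = 0.1

Newton-Raphson formula: x_{n+1} = x_n - f(x_n)/f'(x_n)

Iteration 1:
  f(0.100000) = -0.804837
  f'(0.100000) = 1.904837
  x_1 = 0.100000 - (-0.804837)/1.904837 = 0.522523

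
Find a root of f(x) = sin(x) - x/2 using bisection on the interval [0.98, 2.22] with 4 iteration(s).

f(x) = sin(x) - x/2
Initial interval: [0.98, 2.22]

Iteration 1:
  c_1 = (0.980000 + 2.220000)/2 = 1.600000
  f(c_1) = f(1.600000) = 0.199574
  f(a) × f(c) ≥ 0, new interval: [1.600000, 2.220000]
Iteration 2:
  c_2 = (1.600000 + 2.220000)/2 = 1.910000
  f(c_2) = f(1.910000) = -0.011980
  f(a) × f(c) < 0, new interval: [1.600000, 1.910000]
Iteration 3:
  c_3 = (1.600000 + 1.910000)/2 = 1.755000
  f(c_3) = f(1.755000) = 0.105582
  f(a) × f(c) ≥ 0, new interval: [1.755000, 1.910000]
Iteration 4:
  c_4 = (1.755000 + 1.910000)/2 = 1.832500
  f(c_4) = f(1.832500) = 0.049701
  f(a) × f(c) ≥ 0, new interval: [1.832500, 1.910000]

After 4 iteration(s), the approximation is c_4 = 1.832500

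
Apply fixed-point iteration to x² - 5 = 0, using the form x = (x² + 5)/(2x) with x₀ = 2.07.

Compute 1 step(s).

Equation: x² - 5 = 0
Fixed-point form: x = (x² + 5)/(2x)
x₀ = 2.07

x_1 = g(2.070000) = 2.242729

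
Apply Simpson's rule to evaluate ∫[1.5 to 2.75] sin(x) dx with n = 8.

f(x) = sin(x)
a = 1.5, b = 2.75, n = 8
h = (b - a)/n = 0.156250

Simpson's rule: (h/3)[f(x₀) + 4f(x₁) + 2f(x₂) + ... + f(xₙ)]

x_0 = 1.5000, f(x_0) = 0.997495, coefficient = 1
x_1 = 1.6562, f(x_1) = 0.996351, coefficient = 4
x_2 = 1.8125, f(x_2) = 0.970932, coefficient = 2
x_3 = 1.9688, f(x_3) = 0.921856, coefficient = 4
x_4 = 2.1250, f(x_4) = 0.850320, coefficient = 2
x_5 = 2.2812, f(x_5) = 0.758066, coefficient = 4
x_6 = 2.4375, f(x_6) = 0.647343, coefficient = 2
x_7 = 2.5938, f(x_7) = 0.520847, coefficient = 4
x_8 = 2.7500, f(x_8) = 0.381661, coefficient = 1

I ≈ (0.156250/3) × 19.104823 = 0.995043
Exact value: 0.995040
Error: 0.000003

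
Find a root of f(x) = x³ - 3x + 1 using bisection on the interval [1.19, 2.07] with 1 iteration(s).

f(x) = x³ - 3x + 1
Initial interval: [1.19, 2.07]

Iteration 1:
  c_1 = (1.190000 + 2.070000)/2 = 1.630000
  f(c_1) = f(1.630000) = 0.440747
  f(a) × f(c) < 0, new interval: [1.190000, 1.630000]

After 1 iteration(s), the approximation is c_1 = 1.630000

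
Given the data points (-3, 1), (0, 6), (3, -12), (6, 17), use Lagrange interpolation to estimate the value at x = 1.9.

Lagrange interpolation formula:
P(x) = Σ yᵢ × Lᵢ(x)
where Lᵢ(x) = Π_{j≠i} (x - xⱼ)/(xᵢ - xⱼ)

L_0(1.9) = (1.9 - 0)/(-3 - 0) × (1.9 - 3)/(-3 - 3) × (1.9 - 6)/(-3 - 6) = -0.052895
L_1(1.9) = (1.9 - (-3))/(0 - (-3)) × (1.9 - 3)/(0 - 3) × (1.9 - 6)/(0 - 6) = 0.409241
L_2(1.9) = (1.9 - (-3))/(3 - (-3)) × (1.9 - 0)/(3 - 0) × (1.9 - 6)/(3 - 6) = 0.706870
L_3(1.9) = (1.9 - (-3))/(6 - (-3)) × (1.9 - 0)/(6 - 0) × (1.9 - 3)/(6 - 3) = -0.063216

P(1.9) = 1×L_0(1.9) + 6×L_1(1.9) + (-12)×L_2(1.9) + 17×L_3(1.9)
P(1.9) = -7.154568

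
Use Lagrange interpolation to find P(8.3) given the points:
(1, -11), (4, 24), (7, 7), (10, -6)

Lagrange interpolation formula:
P(x) = Σ yᵢ × Lᵢ(x)
where Lᵢ(x) = Π_{j≠i} (x - xⱼ)/(xᵢ - xⱼ)

L_0(8.3) = (8.3 - 4)/(1 - 4) × (8.3 - 7)/(1 - 7) × (8.3 - 10)/(1 - 10) = 0.058660
L_1(8.3) = (8.3 - 1)/(4 - 1) × (8.3 - 7)/(4 - 7) × (8.3 - 10)/(4 - 10) = -0.298759
L_2(8.3) = (8.3 - 1)/(7 - 1) × (8.3 - 4)/(7 - 4) × (8.3 - 10)/(7 - 10) = 0.988204
L_3(8.3) = (8.3 - 1)/(10 - 1) × (8.3 - 4)/(10 - 4) × (8.3 - 7)/(10 - 7) = 0.251895

P(8.3) = (-11)×L_0(8.3) + 24×L_1(8.3) + 7×L_2(8.3) + (-6)×L_3(8.3)
P(8.3) = -2.409432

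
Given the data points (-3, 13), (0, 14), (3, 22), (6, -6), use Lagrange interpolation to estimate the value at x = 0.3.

Lagrange interpolation formula:
P(x) = Σ yᵢ × Lᵢ(x)
where Lᵢ(x) = Π_{j≠i} (x - xⱼ)/(xᵢ - xⱼ)

L_0(0.3) = (0.3 - 0)/(-3 - 0) × (0.3 - 3)/(-3 - 3) × (0.3 - 6)/(-3 - 6) = -0.028500
L_1(0.3) = (0.3 - (-3))/(0 - (-3)) × (0.3 - 3)/(0 - 3) × (0.3 - 6)/(0 - 6) = 0.940500
L_2(0.3) = (0.3 - (-3))/(3 - (-3)) × (0.3 - 0)/(3 - 0) × (0.3 - 6)/(3 - 6) = 0.104500
L_3(0.3) = (0.3 - (-3))/(6 - (-3)) × (0.3 - 0)/(6 - 0) × (0.3 - 3)/(6 - 3) = -0.016500

P(0.3) = 13×L_0(0.3) + 14×L_1(0.3) + 22×L_2(0.3) + (-6)×L_3(0.3)
P(0.3) = 15.194500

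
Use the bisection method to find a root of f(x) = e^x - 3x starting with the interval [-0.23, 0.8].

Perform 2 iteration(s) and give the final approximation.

f(x) = e^x - 3x
Initial interval: [-0.23, 0.8]

Iteration 1:
  c_1 = (-0.230000 + 0.800000)/2 = 0.285000
  f(c_1) = f(0.285000) = 0.474762
  f(a) × f(c) ≥ 0, new interval: [0.285000, 0.800000]
Iteration 2:
  c_2 = (0.285000 + 0.800000)/2 = 0.542500
  f(c_2) = f(0.542500) = 0.092802
  f(a) × f(c) ≥ 0, new interval: [0.542500, 0.800000]

After 2 iteration(s), the approximation is c_2 = 0.542500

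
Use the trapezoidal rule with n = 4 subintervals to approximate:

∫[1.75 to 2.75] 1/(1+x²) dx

f(x) = 1/(1+x²)
a = 1.75, b = 2.75, n = 4
h = (b - a)/n = 0.250000

Trapezoidal rule: (h/2)[f(x₀) + 2f(x₁) + 2f(x₂) + ... + f(xₙ)]

x_0 = 1.7500, f(x_0) = 0.246154, coefficient = 1
x_1 = 2.0000, f(x_1) = 0.200000, coefficient = 2
x_2 = 2.2500, f(x_2) = 0.164948, coefficient = 2
x_3 = 2.5000, f(x_3) = 0.137931, coefficient = 2
x_4 = 2.7500, f(x_4) = 0.116788, coefficient = 1

I ≈ (0.250000/2) × 1.368701 = 0.171088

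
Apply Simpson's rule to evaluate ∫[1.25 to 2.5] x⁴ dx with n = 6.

f(x) = x⁴
a = 1.25, b = 2.5, n = 6
h = (b - a)/n = 0.208333

Simpson's rule: (h/3)[f(x₀) + 4f(x₁) + 2f(x₂) + ... + f(xₙ)]

x_0 = 1.2500, f(x_0) = 2.441406, coefficient = 1
x_1 = 1.4583, f(x_1) = 4.523006, coefficient = 4
x_2 = 1.6667, f(x_2) = 7.716049, coefficient = 2
x_3 = 1.8750, f(x_3) = 12.359619, coefficient = 4
x_4 = 2.0833, f(x_4) = 18.838011, coefficient = 2
x_5 = 2.2917, f(x_5) = 27.580732, coefficient = 4
x_6 = 2.5000, f(x_6) = 39.062500, coefficient = 1

I ≈ (0.208333/3) × 272.465459 = 18.921212
Exact value: 18.920898
Error: 0.000314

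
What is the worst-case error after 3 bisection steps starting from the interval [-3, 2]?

Bisection error bound: |error| ≤ (b-a)/2^n
|error| ≤ (2 - (-3))/2^3 = 5/2^3
|error| ≤ 0.6250000000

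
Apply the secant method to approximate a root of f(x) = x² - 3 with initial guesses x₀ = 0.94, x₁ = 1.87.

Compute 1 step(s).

f(x) = x² - 3
x₀ = 0.94, x₁ = 1.87

Secant formula: x_{n+1} = x_n - f(x_n)(x_n - x_{n-1})/(f(x_n) - f(x_{n-1}))

Iteration 1:
  f(0.940000) = -2.116400
  f(1.870000) = 0.496900
  x_2 = 1.870000 - 0.496900×(1.870000 - 0.940000)/(0.496900 - (-2.116400))
       = 1.693167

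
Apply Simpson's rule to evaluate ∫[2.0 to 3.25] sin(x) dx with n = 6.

f(x) = sin(x)
a = 2.0, b = 3.25, n = 6
h = (b - a)/n = 0.208333

Simpson's rule: (h/3)[f(x₀) + 4f(x₁) + 2f(x₂) + ... + f(xₙ)]

x_0 = 2.0000, f(x_0) = 0.909297, coefficient = 1
x_1 = 2.2083, f(x_1) = 0.803564, coefficient = 4
x_2 = 2.4167, f(x_2) = 0.663080, coefficient = 2
x_3 = 2.6250, f(x_3) = 0.493920, coefficient = 4
x_4 = 2.8333, f(x_4) = 0.303400, coefficient = 2
x_5 = 3.0417, f(x_5) = 0.099760, coefficient = 4
x_6 = 3.2500, f(x_6) = -0.108195, coefficient = 1

I ≈ (0.208333/3) × 8.323040 = 0.577989
Exact value: 0.577983
Error: 0.000006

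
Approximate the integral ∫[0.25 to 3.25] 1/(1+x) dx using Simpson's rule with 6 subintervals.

f(x) = 1/(1+x)
a = 0.25, b = 3.25, n = 6
h = (b - a)/n = 0.500000

Simpson's rule: (h/3)[f(x₀) + 4f(x₁) + 2f(x₂) + ... + f(xₙ)]

x_0 = 0.2500, f(x_0) = 0.800000, coefficient = 1
x_1 = 0.7500, f(x_1) = 0.571429, coefficient = 4
x_2 = 1.2500, f(x_2) = 0.444444, coefficient = 2
x_3 = 1.7500, f(x_3) = 0.363636, coefficient = 4
x_4 = 2.2500, f(x_4) = 0.307692, coefficient = 2
x_5 = 2.7500, f(x_5) = 0.266667, coefficient = 4
x_6 = 3.2500, f(x_6) = 0.235294, coefficient = 1

I ≈ (0.500000/3) × 7.346494 = 1.224416
Exact value: 1.223775
Error: 0.000640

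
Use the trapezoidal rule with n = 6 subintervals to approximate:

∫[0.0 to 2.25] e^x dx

f(x) = e^x
a = 0.0, b = 2.25, n = 6
h = (b - a)/n = 0.375000

Trapezoidal rule: (h/2)[f(x₀) + 2f(x₁) + 2f(x₂) + ... + f(xₙ)]

x_0 = 0.0000, f(x_0) = 1.000000, coefficient = 1
x_1 = 0.3750, f(x_1) = 1.454991, coefficient = 2
x_2 = 0.7500, f(x_2) = 2.117000, coefficient = 2
x_3 = 1.1250, f(x_3) = 3.080217, coefficient = 2
x_4 = 1.5000, f(x_4) = 4.481689, coefficient = 2
x_5 = 1.8750, f(x_5) = 6.520819, coefficient = 2
x_6 = 2.2500, f(x_6) = 9.487736, coefficient = 1

I ≈ (0.375000/2) × 45.797169 = 8.586969
Exact value: 8.487736
Error: 0.099233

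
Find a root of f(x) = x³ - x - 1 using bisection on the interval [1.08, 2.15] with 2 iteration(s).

f(x) = x³ - x - 1
Initial interval: [1.08, 2.15]

Iteration 1:
  c_1 = (1.080000 + 2.150000)/2 = 1.615000
  f(c_1) = f(1.615000) = 1.597283
  f(a) × f(c) < 0, new interval: [1.080000, 1.615000]
Iteration 2:
  c_2 = (1.080000 + 1.615000)/2 = 1.347500
  f(c_2) = f(1.347500) = 0.099232
  f(a) × f(c) < 0, new interval: [1.080000, 1.347500]

After 2 iteration(s), the approximation is c_2 = 1.347500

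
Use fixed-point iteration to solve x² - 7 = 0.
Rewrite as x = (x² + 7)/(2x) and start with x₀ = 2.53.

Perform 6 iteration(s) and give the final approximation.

Equation: x² - 7 = 0
Fixed-point form: x = (x² + 7)/(2x)
x₀ = 2.53

x_1 = g(2.530000) = 2.648399
x_2 = g(2.648399) = 2.645753
x_3 = g(2.645753) = 2.645751
x_4 = g(2.645751) = 2.645751
x_5 = g(2.645751) = 2.645751
x_6 = g(2.645751) = 2.645751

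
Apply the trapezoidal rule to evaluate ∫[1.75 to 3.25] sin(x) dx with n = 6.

f(x) = sin(x)
a = 1.75, b = 3.25, n = 6
h = (b - a)/n = 0.250000

Trapezoidal rule: (h/2)[f(x₀) + 2f(x₁) + 2f(x₂) + ... + f(xₙ)]

x_0 = 1.7500, f(x_0) = 0.983986, coefficient = 1
x_1 = 2.0000, f(x_1) = 0.909297, coefficient = 2
x_2 = 2.2500, f(x_2) = 0.778073, coefficient = 2
x_3 = 2.5000, f(x_3) = 0.598472, coefficient = 2
x_4 = 2.7500, f(x_4) = 0.381661, coefficient = 2
x_5 = 3.0000, f(x_5) = 0.141120, coefficient = 2
x_6 = 3.2500, f(x_6) = -0.108195, coefficient = 1

I ≈ (0.250000/2) × 6.493038 = 0.811630
Exact value: 0.815884
Error: 0.004254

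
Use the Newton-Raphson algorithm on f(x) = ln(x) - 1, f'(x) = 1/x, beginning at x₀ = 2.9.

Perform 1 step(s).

f(x) = ln(x) - 1
f'(x) = 1/x
x₀ = 2.9

Newton-Raphson formula: x_{n+1} = x_n - f(x_n)/f'(x_n)

Iteration 1:
  f(2.900000) = 0.064711
  f'(2.900000) = 0.344828
  x_1 = 2.900000 - 0.064711/0.344828 = 2.712339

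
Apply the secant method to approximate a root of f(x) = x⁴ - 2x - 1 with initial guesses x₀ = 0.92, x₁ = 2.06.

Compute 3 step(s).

f(x) = x⁴ - 2x - 1
x₀ = 0.92, x₁ = 2.06

Secant formula: x_{n+1} = x_n - f(x_n)(x_n - x_{n-1})/(f(x_n) - f(x_{n-1}))

Iteration 1:
  f(0.920000) = -2.123607
  f(2.060000) = 12.888141
  x_2 = 2.060000 - 12.888141×(2.060000 - 0.920000)/(12.888141 - (-2.123607))
       = 1.081268
Iteration 2:
  f(2.060000) = 12.888141
  f(1.081268) = -1.795647
  x_3 = 1.081268 - (-1.795647)×(1.081268 - 2.060000)/(-1.795647 - 12.888141)
       = 1.200955
Iteration 3:
  f(1.081268) = -1.795647
  f(1.200955) = -1.321702
  x_4 = 1.200955 - (-1.321702)×(1.200955 - 1.081268)/(-1.321702 - (-1.795647))
       = 1.534729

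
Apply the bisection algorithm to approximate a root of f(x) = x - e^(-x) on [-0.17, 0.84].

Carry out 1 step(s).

f(x) = x - e^(-x)
Initial interval: [-0.17, 0.84]

Iteration 1:
  c_1 = (-0.170000 + 0.840000)/2 = 0.335000
  f(c_1) = f(0.335000) = -0.380338
  f(a) × f(c) ≥ 0, new interval: [0.335000, 0.840000]

After 1 iteration(s), the approximation is c_1 = 0.335000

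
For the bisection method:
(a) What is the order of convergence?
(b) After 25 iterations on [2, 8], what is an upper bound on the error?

(a) Bisection has linear (order 1) convergence; the error is halved each step.

(b) Error bound = (b-a)/2^n = (8 - 2)/2^{25}
    = 6/2^{25}

(a) 1 (linear); (b) error ≤ 1.79e-07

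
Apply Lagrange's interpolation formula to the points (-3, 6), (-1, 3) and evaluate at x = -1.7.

Lagrange interpolation formula:
P(x) = Σ yᵢ × Lᵢ(x)
where Lᵢ(x) = Π_{j≠i} (x - xⱼ)/(xᵢ - xⱼ)

L_0(-1.7) = (-1.7 - (-1))/(-3 - (-1)) = 0.350000
L_1(-1.7) = (-1.7 - (-3))/(-1 - (-3)) = 0.650000

P(-1.7) = 6×L_0(-1.7) + 3×L_1(-1.7)
P(-1.7) = 4.050000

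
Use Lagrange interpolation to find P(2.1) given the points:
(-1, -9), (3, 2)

Lagrange interpolation formula:
P(x) = Σ yᵢ × Lᵢ(x)
where Lᵢ(x) = Π_{j≠i} (x - xⱼ)/(xᵢ - xⱼ)

L_0(2.1) = (2.1 - 3)/(-1 - 3) = 0.225000
L_1(2.1) = (2.1 - (-1))/(3 - (-1)) = 0.775000

P(2.1) = (-9)×L_0(2.1) + 2×L_1(2.1)
P(2.1) = -0.475000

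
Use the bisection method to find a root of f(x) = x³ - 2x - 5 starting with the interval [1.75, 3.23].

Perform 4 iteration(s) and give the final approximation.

f(x) = x³ - 2x - 5
Initial interval: [1.75, 3.23]

Iteration 1:
  c_1 = (1.750000 + 3.230000)/2 = 2.490000
  f(c_1) = f(2.490000) = 5.458249
  f(a) × f(c) < 0, new interval: [1.750000, 2.490000]
Iteration 2:
  c_2 = (1.750000 + 2.490000)/2 = 2.120000
  f(c_2) = f(2.120000) = 0.288128
  f(a) × f(c) < 0, new interval: [1.750000, 2.120000]
Iteration 3:
  c_3 = (1.750000 + 2.120000)/2 = 1.935000
  f(c_3) = f(1.935000) = -1.624925
  f(a) × f(c) ≥ 0, new interval: [1.935000, 2.120000]
Iteration 4:
  c_4 = (1.935000 + 2.120000)/2 = 2.027500
  f(c_4) = f(2.027500) = -0.720442
  f(a) × f(c) ≥ 0, new interval: [2.027500, 2.120000]

After 4 iteration(s), the approximation is c_4 = 2.027500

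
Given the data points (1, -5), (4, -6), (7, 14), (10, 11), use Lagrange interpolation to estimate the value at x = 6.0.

Lagrange interpolation formula:
P(x) = Σ yᵢ × Lᵢ(x)
where Lᵢ(x) = Π_{j≠i} (x - xⱼ)/(xᵢ - xⱼ)

L_0(6.0) = (6.0 - 4)/(1 - 4) × (6.0 - 7)/(1 - 7) × (6.0 - 10)/(1 - 10) = -0.049383
L_1(6.0) = (6.0 - 1)/(4 - 1) × (6.0 - 7)/(4 - 7) × (6.0 - 10)/(4 - 10) = 0.370370
L_2(6.0) = (6.0 - 1)/(7 - 1) × (6.0 - 4)/(7 - 4) × (6.0 - 10)/(7 - 10) = 0.740741
L_3(6.0) = (6.0 - 1)/(10 - 1) × (6.0 - 4)/(10 - 4) × (6.0 - 7)/(10 - 7) = -0.061728

P(6.0) = (-5)×L_0(6.0) + (-6)×L_1(6.0) + 14×L_2(6.0) + 11×L_3(6.0)
P(6.0) = 7.716049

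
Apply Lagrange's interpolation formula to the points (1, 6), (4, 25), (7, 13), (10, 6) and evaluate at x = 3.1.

Lagrange interpolation formula:
P(x) = Σ yᵢ × Lᵢ(x)
where Lᵢ(x) = Π_{j≠i} (x - xⱼ)/(xᵢ - xⱼ)

L_0(3.1) = (3.1 - 4)/(1 - 4) × (3.1 - 7)/(1 - 7) × (3.1 - 10)/(1 - 10) = 0.149500
L_1(3.1) = (3.1 - 1)/(4 - 1) × (3.1 - 7)/(4 - 7) × (3.1 - 10)/(4 - 10) = 1.046500
L_2(3.1) = (3.1 - 1)/(7 - 1) × (3.1 - 4)/(7 - 4) × (3.1 - 10)/(7 - 10) = -0.241500
L_3(3.1) = (3.1 - 1)/(10 - 1) × (3.1 - 4)/(10 - 4) × (3.1 - 7)/(10 - 7) = 0.045500

P(3.1) = 6×L_0(3.1) + 25×L_1(3.1) + 13×L_2(3.1) + 6×L_3(3.1)
P(3.1) = 24.193000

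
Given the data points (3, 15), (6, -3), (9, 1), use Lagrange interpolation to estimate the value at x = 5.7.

Lagrange interpolation formula:
P(x) = Σ yᵢ × Lᵢ(x)
where Lᵢ(x) = Π_{j≠i} (x - xⱼ)/(xᵢ - xⱼ)

L_0(5.7) = (5.7 - 6)/(3 - 6) × (5.7 - 9)/(3 - 9) = 0.055000
L_1(5.7) = (5.7 - 3)/(6 - 3) × (5.7 - 9)/(6 - 9) = 0.990000
L_2(5.7) = (5.7 - 3)/(9 - 3) × (5.7 - 6)/(9 - 6) = -0.045000

P(5.7) = 15×L_0(5.7) + (-3)×L_1(5.7) + 1×L_2(5.7)
P(5.7) = -2.190000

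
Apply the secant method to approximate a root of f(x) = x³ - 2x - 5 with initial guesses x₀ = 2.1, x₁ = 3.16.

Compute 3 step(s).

f(x) = x³ - 2x - 5
x₀ = 2.1, x₁ = 3.16

Secant formula: x_{n+1} = x_n - f(x_n)(x_n - x_{n-1})/(f(x_n) - f(x_{n-1}))

Iteration 1:
  f(2.100000) = 0.061000
  f(3.160000) = 20.234496
  x_2 = 3.160000 - 20.234496×(3.160000 - 2.100000)/(20.234496 - 0.061000)
       = 2.096795
Iteration 2:
  f(3.160000) = 20.234496
  f(2.096795) = 0.025070
  x_3 = 2.096795 - 0.025070×(2.096795 - 3.160000)/(0.025070 - 20.234496)
       = 2.095476
Iteration 3:
  f(2.096795) = 0.025070
  f(2.095476) = 0.010323
  x_4 = 2.095476 - 0.010323×(2.095476 - 2.096795)/(0.010323 - 0.025070)
       = 2.094553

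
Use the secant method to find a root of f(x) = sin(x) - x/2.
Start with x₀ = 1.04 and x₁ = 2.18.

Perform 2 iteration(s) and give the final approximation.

f(x) = sin(x) - x/2
x₀ = 1.04, x₁ = 2.18

Secant formula: x_{n+1} = x_n - f(x_n)(x_n - x_{n-1})/(f(x_n) - f(x_{n-1}))

Iteration 1:
  f(1.040000) = 0.342404
  f(2.180000) = -0.269896
  x_2 = 2.180000 - (-0.269896)×(2.180000 - 1.040000)/(-0.269896 - 0.342404)
       = 1.677499
Iteration 2:
  f(2.180000) = -0.269896
  f(1.677499) = 0.155563
  x_3 = 1.677499 - 0.155563×(1.677499 - 2.180000)/(0.155563 - (-0.269896))
       = 1.861231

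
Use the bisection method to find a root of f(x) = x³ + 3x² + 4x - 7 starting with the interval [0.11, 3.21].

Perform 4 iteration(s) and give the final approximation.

f(x) = x³ + 3x² + 4x - 7
Initial interval: [0.11, 3.21]

Iteration 1:
  c_1 = (0.110000 + 3.210000)/2 = 1.660000
  f(c_1) = f(1.660000) = 12.481096
  f(a) × f(c) < 0, new interval: [0.110000, 1.660000]
Iteration 2:
  c_2 = (0.110000 + 1.660000)/2 = 0.885000
  f(c_2) = f(0.885000) = -0.417171
  f(a) × f(c) ≥ 0, new interval: [0.885000, 1.660000]
Iteration 3:
  c_3 = (0.885000 + 1.660000)/2 = 1.272500
  f(c_3) = f(1.272500) = 5.008272
  f(a) × f(c) < 0, new interval: [0.885000, 1.272500]
Iteration 4:
  c_4 = (0.885000 + 1.272500)/2 = 1.078750
  f(c_4) = f(1.078750) = 2.061448
  f(a) × f(c) < 0, new interval: [0.885000, 1.078750]

After 4 iteration(s), the approximation is c_4 = 1.078750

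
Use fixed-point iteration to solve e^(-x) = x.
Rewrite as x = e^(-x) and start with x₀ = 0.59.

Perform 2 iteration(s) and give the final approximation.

Equation: e^(-x) = x
Fixed-point form: x = e^(-x)
x₀ = 0.59

x_1 = g(0.590000) = 0.554327
x_2 = g(0.554327) = 0.574459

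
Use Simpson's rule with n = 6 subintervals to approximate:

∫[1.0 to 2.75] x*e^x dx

f(x) = x*e^x
a = 1.0, b = 2.75, n = 6
h = (b - a)/n = 0.291667

Simpson's rule: (h/3)[f(x₀) + 4f(x₁) + 2f(x₂) + ... + f(xₙ)]

x_0 = 1.0000, f(x_0) = 2.718282, coefficient = 1
x_1 = 1.2917, f(x_1) = 4.700176, coefficient = 4
x_2 = 1.5833, f(x_2) = 7.712679, coefficient = 2
x_3 = 1.8750, f(x_3) = 12.226536, coefficient = 4
x_4 = 2.1667, f(x_4) = 18.913133, coefficient = 2
x_5 = 2.4583, f(x_5) = 28.726411, coefficient = 4
x_6 = 2.7500, f(x_6) = 43.017238, coefficient = 1

I ≈ (0.291667/3) × 281.599638 = 27.377743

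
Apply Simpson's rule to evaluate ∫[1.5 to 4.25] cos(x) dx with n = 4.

f(x) = cos(x)
a = 1.5, b = 4.25, n = 4
h = (b - a)/n = 0.687500

Simpson's rule: (h/3)[f(x₀) + 4f(x₁) + 2f(x₂) + ... + f(xₙ)]

x_0 = 1.5000, f(x_0) = 0.070737, coefficient = 1
x_1 = 2.1875, f(x_1) = -0.578349, coefficient = 4
x_2 = 2.8750, f(x_2) = -0.964674, coefficient = 2
x_3 = 3.5625, f(x_3) = -0.912719, coefficient = 4
x_4 = 4.2500, f(x_4) = -0.446087, coefficient = 1

I ≈ (0.687500/3) × -8.268970 = -1.894972
Exact value: -1.892484
Error: 0.002488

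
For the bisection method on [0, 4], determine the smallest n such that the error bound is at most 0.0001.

We need (b-a)/2^n ≤ 0.0001
(4 - 0)/2^n ≤ 0.0001
4/2^n ≤ 0.0001
2^n ≥ 40000
n ≥ log₂(40000) = 15.29
n ≥ 16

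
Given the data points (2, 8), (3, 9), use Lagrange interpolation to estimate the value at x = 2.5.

Lagrange interpolation formula:
P(x) = Σ yᵢ × Lᵢ(x)
where Lᵢ(x) = Π_{j≠i} (x - xⱼ)/(xᵢ - xⱼ)

L_0(2.5) = (2.5 - 3)/(2 - 3) = 0.500000
L_1(2.5) = (2.5 - 2)/(3 - 2) = 0.500000

P(2.5) = 8×L_0(2.5) + 9×L_1(2.5)
P(2.5) = 8.500000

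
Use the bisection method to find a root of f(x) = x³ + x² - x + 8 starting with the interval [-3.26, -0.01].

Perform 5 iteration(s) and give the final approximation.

f(x) = x³ + x² - x + 8
Initial interval: [-3.26, -0.01]

Iteration 1:
  c_1 = (-3.260000 + (-0.010000))/2 = -1.635000
  f(c_1) = f(-1.635000) = 7.937502
  f(a) × f(c) < 0, new interval: [-3.260000, -1.635000]
Iteration 2:
  c_2 = (-3.260000 + (-1.635000))/2 = -2.447500
  f(c_2) = f(-2.447500) = 1.776604
  f(a) × f(c) < 0, new interval: [-3.260000, -2.447500]
Iteration 3:
  c_3 = (-3.260000 + (-2.447500))/2 = -2.853750
  f(c_3) = f(-2.853750) = -4.242984
  f(a) × f(c) ≥ 0, new interval: [-2.853750, -2.447500]
Iteration 4:
  c_4 = (-2.853750 + (-2.447500))/2 = -2.650625
  f(c_4) = f(-2.650625) = -0.946357
  f(a) × f(c) ≥ 0, new interval: [-2.650625, -2.447500]
Iteration 5:
  c_5 = (-2.650625 + (-2.447500))/2 = -2.549062
  f(c_5) = f(-2.549062) = 0.483689
  f(a) × f(c) < 0, new interval: [-2.650625, -2.549062]

After 5 iteration(s), the approximation is c_5 = -2.549062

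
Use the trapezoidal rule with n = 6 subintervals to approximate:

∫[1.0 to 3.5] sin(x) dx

f(x) = sin(x)
a = 1.0, b = 3.5, n = 6
h = (b - a)/n = 0.416667

Trapezoidal rule: (h/2)[f(x₀) + 2f(x₁) + 2f(x₂) + ... + f(xₙ)]

x_0 = 1.0000, f(x_0) = 0.841471, coefficient = 1
x_1 = 1.4167, f(x_1) = 0.988146, coefficient = 2
x_2 = 1.8333, f(x_2) = 0.965735, coefficient = 2
x_3 = 2.2500, f(x_3) = 0.778073, coefficient = 2
x_4 = 2.6667, f(x_4) = 0.457273, coefficient = 2
x_5 = 3.0833, f(x_5) = 0.058226, coefficient = 2
x_6 = 3.5000, f(x_6) = -0.350783, coefficient = 1

I ≈ (0.416667/2) × 6.985592 = 1.455332
Exact value: 1.476759
Error: 0.021427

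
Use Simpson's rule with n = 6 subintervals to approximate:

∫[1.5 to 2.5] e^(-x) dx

f(x) = e^(-x)
a = 1.5, b = 2.5, n = 6
h = (b - a)/n = 0.166667

Simpson's rule: (h/3)[f(x₀) + 4f(x₁) + 2f(x₂) + ... + f(xₙ)]

x_0 = 1.5000, f(x_0) = 0.223130, coefficient = 1
x_1 = 1.6667, f(x_1) = 0.188876, coefficient = 4
x_2 = 1.8333, f(x_2) = 0.159880, coefficient = 2
x_3 = 2.0000, f(x_3) = 0.135335, coefficient = 4
x_4 = 2.1667, f(x_4) = 0.114559, coefficient = 2
x_5 = 2.3333, f(x_5) = 0.096972, coefficient = 4
x_6 = 2.5000, f(x_6) = 0.082085, coefficient = 1

I ≈ (0.166667/3) × 2.538824 = 0.141046
Exact value: 0.141045
Error: 0.000001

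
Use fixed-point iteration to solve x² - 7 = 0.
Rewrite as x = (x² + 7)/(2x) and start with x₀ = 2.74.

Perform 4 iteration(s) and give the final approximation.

Equation: x² - 7 = 0
Fixed-point form: x = (x² + 7)/(2x)
x₀ = 2.74

x_1 = g(2.740000) = 2.647372
x_2 = g(2.647372) = 2.645752
x_3 = g(2.645752) = 2.645751
x_4 = g(2.645751) = 2.645751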